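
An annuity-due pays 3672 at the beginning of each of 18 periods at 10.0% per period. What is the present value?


PV_due = PMT * (1-(1+i)^(-n))/i * (1+i)
PV_immediate = 30115.5852
PV_due = 30115.5852 * 1.1
= 33127.1438


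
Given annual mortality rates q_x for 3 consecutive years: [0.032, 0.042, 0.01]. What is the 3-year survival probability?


p_k = 1 - q_k for each year
Survival = product of (1 - q_k)
= 0.968 * 0.958 * 0.99
= 0.9181


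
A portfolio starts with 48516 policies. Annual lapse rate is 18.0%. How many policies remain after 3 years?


remaining = initial * (1 - lapse)^years
= 48516 * (1 - 0.18)^3
= 48516 * 0.551368
= 26750.1699


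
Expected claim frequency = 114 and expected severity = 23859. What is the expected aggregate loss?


E[S] = E[N] * E[X]
= 114 * 23859
= 2.7199e+06


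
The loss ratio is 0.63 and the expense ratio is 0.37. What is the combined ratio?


Combined ratio = loss ratio + expense ratio
= 0.63 + 0.37
= 1.0


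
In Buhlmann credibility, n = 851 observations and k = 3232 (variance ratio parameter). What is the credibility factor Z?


Z = n / (n + k)
= 851 / (851 + 3232)
= 851 / 4083
= 0.2084


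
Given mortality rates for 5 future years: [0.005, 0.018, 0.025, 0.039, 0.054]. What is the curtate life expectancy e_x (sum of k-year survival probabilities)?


e_x = sum_{k=1}^{n} k_p_x
k_p_x values:
  1_p_x = 0.995
  2_p_x = 0.97709
  3_p_x = 0.952663
  4_p_x = 0.915509
  5_p_x = 0.866071
e_x = 4.7063


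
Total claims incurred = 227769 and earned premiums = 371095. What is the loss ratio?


Loss ratio = claims / premiums
= 227769 / 371095
= 0.6138


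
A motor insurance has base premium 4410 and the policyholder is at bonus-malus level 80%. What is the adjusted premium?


adjusted = base * BM_level / 100
= 4410 * 80 / 100
= 4410 * 0.8
= 3528.0


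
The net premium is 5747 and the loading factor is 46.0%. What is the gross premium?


Gross = net * (1 + loading)
= 5747 * (1 + 0.46)
= 5747 * 1.46
= 8390.62


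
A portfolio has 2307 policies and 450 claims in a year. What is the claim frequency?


frequency = claims / policies
= 450 / 2307
= 0.1951


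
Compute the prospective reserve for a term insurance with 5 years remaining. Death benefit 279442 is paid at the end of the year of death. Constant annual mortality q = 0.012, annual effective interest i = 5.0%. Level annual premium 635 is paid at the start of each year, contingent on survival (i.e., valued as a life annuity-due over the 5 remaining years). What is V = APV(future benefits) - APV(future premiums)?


v = 1/(1+i) = 0.952381
APV(future benefits) per unit = sum_{k=0}^{4} k_p_x * q * v^(k+1) = 0.050781
APV(future benefits) = 279442 * 0.050781 = 14190.4569
Life annuity-due factor ä_{x:5} = sum_{k=0}^{4} k_p_x * v^k = 4.443373
APV(future premiums) = 635 * 4.443373 = 2821.5417
V = 14190.4569 - 2821.5417
= 11368.9152


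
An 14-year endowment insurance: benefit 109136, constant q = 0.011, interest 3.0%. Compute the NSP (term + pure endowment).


Term component = 12699.6545
Pure endowment = 14_p_x * v^14 * benefit = 0.856541 * 0.661118 * 109136 = 61800.924
NSP = 74500.5786


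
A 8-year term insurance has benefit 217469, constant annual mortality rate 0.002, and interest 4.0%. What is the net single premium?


NSP = benefit * sum_{k=0}^{n-1} k_p_x * q * v^(k+1)
With constant q=0.002, v=0.961538
Sum = 0.013377
NSP = 217469 * 0.013377
= 2909.1069


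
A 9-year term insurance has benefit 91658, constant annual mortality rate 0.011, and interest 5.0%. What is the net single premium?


NSP = benefit * sum_{k=0}^{n-1} k_p_x * q * v^(k+1)
With constant q=0.011, v=0.952381
Sum = 0.075101
NSP = 91658 * 0.075101
= 6883.6267


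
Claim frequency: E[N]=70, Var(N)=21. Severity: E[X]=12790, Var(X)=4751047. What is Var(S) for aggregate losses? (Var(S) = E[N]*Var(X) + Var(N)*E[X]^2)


Var(S) = E[N]*Var(X) + Var(N)*E[X]^2
= 70*4751047 + 21*12790^2
= 332573290 + 3435266100
= 3.7678e+09


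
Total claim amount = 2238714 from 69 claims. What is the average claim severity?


severity = total / number
= 2238714 / 69
= 32445.1304


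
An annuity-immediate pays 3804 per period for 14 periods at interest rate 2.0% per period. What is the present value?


PV = PMT * (1 - (1+i)^(-n)) / i
= 3804 * (1 - (1+0.02)^(-14)) / 0.02
= 3804 * (1 - 0.757875) / 0.02
= 3804 * 12.106249
= 46052.1703


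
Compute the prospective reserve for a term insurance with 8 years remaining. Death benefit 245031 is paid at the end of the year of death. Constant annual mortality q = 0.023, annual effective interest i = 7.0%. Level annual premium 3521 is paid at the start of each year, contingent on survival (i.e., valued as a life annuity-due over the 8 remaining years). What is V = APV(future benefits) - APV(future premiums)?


v = 1/(1+i) = 0.934579
APV(future benefits) per unit = sum_{k=0}^{7} k_p_x * q * v^(k+1) = 0.127822
APV(future benefits) = 245031 * 0.127822 = 31320.3363
Life annuity-due factor ä_{x:8} = sum_{k=0}^{7} k_p_x * v^k = 5.946499
APV(future premiums) = 3521 * 5.946499 = 20937.6218
V = 31320.3363 - 20937.6218
= 10382.7145


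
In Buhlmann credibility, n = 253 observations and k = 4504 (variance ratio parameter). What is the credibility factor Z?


Z = n / (n + k)
= 253 / (253 + 4504)
= 253 / 4757
= 0.0532


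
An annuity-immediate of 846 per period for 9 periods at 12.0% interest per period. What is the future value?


FV = PMT * ((1+i)^n - 1) / i
= 846 * ((1.12)^9 - 1) / 0.12
= 846 * (2.773079 - 1) / 0.12
= 12500.2052


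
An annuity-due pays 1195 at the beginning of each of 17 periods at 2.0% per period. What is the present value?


PV_due = PMT * (1-(1+i)^(-n))/i * (1+i)
PV_immediate = 17078.7869
PV_due = 17078.7869 * 1.02
= 17420.3626


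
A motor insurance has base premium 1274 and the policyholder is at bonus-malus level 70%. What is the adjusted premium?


adjusted = base * BM_level / 100
= 1274 * 70 / 100
= 1274 * 0.7
= 891.8


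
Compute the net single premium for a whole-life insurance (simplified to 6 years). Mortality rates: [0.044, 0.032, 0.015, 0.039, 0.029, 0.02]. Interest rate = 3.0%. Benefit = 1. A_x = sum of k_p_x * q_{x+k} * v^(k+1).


v = 0.970874
Year 0: k_p_x=1.0, q=0.044, term=0.042718
Year 1: k_p_x=0.956, q=0.032, term=0.028836
Year 2: k_p_x=0.925408, q=0.015, term=0.012703
Year 3: k_p_x=0.911527, q=0.039, term=0.031585
Year 4: k_p_x=0.875977, q=0.029, term=0.021913
Year 5: k_p_x=0.850574, q=0.02, term=0.014247
A_x = 0.152


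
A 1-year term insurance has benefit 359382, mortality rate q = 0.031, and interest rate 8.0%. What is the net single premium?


NSP = benefit * q * v
v = 1/(1+i) = 0.925926
NSP = 359382 * 0.031 * 0.925926
= 10315.5944


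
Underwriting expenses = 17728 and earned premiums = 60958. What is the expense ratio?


Expense ratio = expenses / premiums
= 17728 / 60958
= 0.2908


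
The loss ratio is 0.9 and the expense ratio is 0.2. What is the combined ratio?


Combined ratio = loss ratio + expense ratio
= 0.9 + 0.2
= 1.1


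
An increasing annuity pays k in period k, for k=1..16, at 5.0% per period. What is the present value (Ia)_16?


(Ia)_n = sum_{k=1}^{n} k * v^k, v = 1/(1+i)
v = 0.952381
Sum computed term by term:
(Ia)_16 = 80.9975


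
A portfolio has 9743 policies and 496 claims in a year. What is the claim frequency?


frequency = claims / policies
= 496 / 9743
= 0.0509


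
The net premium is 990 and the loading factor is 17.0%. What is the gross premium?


Gross = net * (1 + loading)
= 990 * (1 + 0.17)
= 990 * 1.17
= 1158.3


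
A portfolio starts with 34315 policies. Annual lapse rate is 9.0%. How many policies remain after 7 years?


remaining = initial * (1 - lapse)^years
= 34315 * (1 - 0.09)^7
= 34315 * 0.516761
= 17732.6544


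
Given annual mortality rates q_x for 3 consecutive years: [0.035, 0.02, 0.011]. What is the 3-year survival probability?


p_k = 1 - q_k for each year
Survival = product of (1 - q_k)
= 0.965 * 0.98 * 0.989
= 0.9353


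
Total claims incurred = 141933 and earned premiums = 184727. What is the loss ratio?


Loss ratio = claims / premiums
= 141933 / 184727
= 0.7683


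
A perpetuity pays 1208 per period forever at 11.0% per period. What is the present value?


PV = PMT / i
= 1208 / 0.11
= 10981.8182


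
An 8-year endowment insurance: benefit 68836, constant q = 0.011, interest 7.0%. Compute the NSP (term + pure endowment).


Term component = 4368.1669
Pure endowment = 8_p_x * v^8 * benefit = 0.915314 * 0.582009 * 68836 = 36670.4076
NSP = 41038.5745


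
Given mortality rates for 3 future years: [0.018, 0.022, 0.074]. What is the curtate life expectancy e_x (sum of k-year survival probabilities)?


e_x = sum_{k=1}^{n} k_p_x
k_p_x values:
  1_p_x = 0.982
  2_p_x = 0.960396
  3_p_x = 0.889327
e_x = 2.8317


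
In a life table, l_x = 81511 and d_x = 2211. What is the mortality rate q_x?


q_x = d_x / l_x
= 2211 / 81511
= 0.0271


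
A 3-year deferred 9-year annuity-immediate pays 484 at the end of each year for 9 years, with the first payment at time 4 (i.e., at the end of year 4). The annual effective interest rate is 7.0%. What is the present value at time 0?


PV at time 3 of the 9-year annuity-immediate:
a_n = 484 * (1-(1+0.07)^(-9))/0.07 = 3153.3724
Discount back 3 years to time 0:
PV = 3153.3724 * (1+0.07)^(-3)
= 3153.3724 * 0.816298
= 2574.0912


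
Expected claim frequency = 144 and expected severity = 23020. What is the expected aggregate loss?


E[S] = E[N] * E[X]
= 144 * 23020
= 3.3149e+06


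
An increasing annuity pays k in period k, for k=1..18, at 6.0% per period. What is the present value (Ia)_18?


(Ia)_n = sum_{k=1}^{n} k * v^k, v = 1/(1+i)
v = 0.943396
Sum computed term by term:
(Ia)_18 = 86.1845


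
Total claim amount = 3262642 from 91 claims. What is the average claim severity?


severity = total / number
= 3262642 / 91
= 35853.2088


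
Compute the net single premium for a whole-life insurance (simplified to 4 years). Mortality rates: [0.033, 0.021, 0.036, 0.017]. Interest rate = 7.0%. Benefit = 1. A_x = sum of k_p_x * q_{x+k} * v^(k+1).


v = 0.934579
Year 0: k_p_x=1.0, q=0.033, term=0.030841
Year 1: k_p_x=0.967, q=0.021, term=0.017737
Year 2: k_p_x=0.946693, q=0.036, term=0.02782
Year 3: k_p_x=0.912612, q=0.017, term=0.011836
A_x = 0.0882


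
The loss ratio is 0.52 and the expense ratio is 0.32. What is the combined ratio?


Combined ratio = loss ratio + expense ratio
= 0.52 + 0.32
= 0.84


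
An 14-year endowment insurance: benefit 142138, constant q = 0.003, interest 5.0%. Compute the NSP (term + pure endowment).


Term component = 4149.3797
Pure endowment = 14_p_x * v^14 * benefit = 0.958809 * 0.505068 * 142138 = 68832.2918
NSP = 72981.6715


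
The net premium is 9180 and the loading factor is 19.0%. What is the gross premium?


Gross = net * (1 + loading)
= 9180 * (1 + 0.19)
= 9180 * 1.19
= 10924.2


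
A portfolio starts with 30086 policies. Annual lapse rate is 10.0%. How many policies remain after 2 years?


remaining = initial * (1 - lapse)^years
= 30086 * (1 - 0.1)^2
= 30086 * 0.81
= 24369.66


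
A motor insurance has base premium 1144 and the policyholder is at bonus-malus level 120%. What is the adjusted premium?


adjusted = base * BM_level / 100
= 1144 * 120 / 100
= 1144 * 1.2
= 1372.8


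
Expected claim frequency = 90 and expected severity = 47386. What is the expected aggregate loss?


E[S] = E[N] * E[X]
= 90 * 47386
= 4.2647e+06


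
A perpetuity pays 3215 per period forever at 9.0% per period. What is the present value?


PV = PMT / i
= 3215 / 0.09
= 35722.2222


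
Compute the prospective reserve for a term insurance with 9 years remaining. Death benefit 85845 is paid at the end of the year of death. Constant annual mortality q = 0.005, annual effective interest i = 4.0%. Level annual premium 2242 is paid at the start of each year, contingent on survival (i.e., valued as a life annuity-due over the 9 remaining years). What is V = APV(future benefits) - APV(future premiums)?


v = 1/(1+i) = 0.961538
APV(future benefits) per unit = sum_{k=0}^{8} k_p_x * q * v^(k+1) = 0.036489
APV(future benefits) = 85845 * 0.036489 = 3132.4331
Life annuity-due factor ä_{x:9} = sum_{k=0}^{8} k_p_x * v^k = 7.589797
APV(future premiums) = 2242 * 7.589797 = 17016.324
V = 3132.4331 - 17016.324
= -13883.8909


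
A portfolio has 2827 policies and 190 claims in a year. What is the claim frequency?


frequency = claims / policies
= 190 / 2827
= 0.0672


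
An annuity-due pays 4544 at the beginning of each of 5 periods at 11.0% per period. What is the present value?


PV_due = PMT * (1-(1+i)^(-n))/i * (1+i)
PV_immediate = 16794.156
PV_due = 16794.156 * 1.11
= 18641.5132


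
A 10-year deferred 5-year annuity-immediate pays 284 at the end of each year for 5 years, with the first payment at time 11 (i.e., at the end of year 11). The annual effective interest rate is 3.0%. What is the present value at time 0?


PV at time 10 of the 5-year annuity-immediate:
a_n = 284 * (1-(1+0.03)^(-5))/0.03 = 1300.6368
Discount back 10 years to time 0:
PV = 1300.6368 * (1+0.03)^(-10)
= 1300.6368 * 0.744094
= 967.796


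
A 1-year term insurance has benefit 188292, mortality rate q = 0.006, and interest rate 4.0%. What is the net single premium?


NSP = benefit * q * v
v = 1/(1+i) = 0.961538
NSP = 188292 * 0.006 * 0.961538
= 1086.3


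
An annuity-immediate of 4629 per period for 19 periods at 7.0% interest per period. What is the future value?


FV = PMT * ((1+i)^n - 1) / i
= 4629 * ((1.07)^19 - 1) / 0.07
= 4629 * (3.616528 - 1) / 0.07
= 173027.228


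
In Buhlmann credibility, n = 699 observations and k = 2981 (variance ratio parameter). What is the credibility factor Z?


Z = n / (n + k)
= 699 / (699 + 2981)
= 699 / 3680
= 0.1899


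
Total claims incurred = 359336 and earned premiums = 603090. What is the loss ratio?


Loss ratio = claims / premiums
= 359336 / 603090
= 0.5958


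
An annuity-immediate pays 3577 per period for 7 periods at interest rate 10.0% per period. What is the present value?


PV = PMT * (1 - (1+i)^(-n)) / i
= 3577 * (1 - (1+0.1)^(-7)) / 0.1
= 3577 * (1 - 0.513158) / 0.1
= 3577 * 4.868419
= 17414.3341


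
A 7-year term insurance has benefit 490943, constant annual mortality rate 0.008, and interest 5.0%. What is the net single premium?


NSP = benefit * sum_{k=0}^{n-1} k_p_x * q * v^(k+1)
With constant q=0.008, v=0.952381
Sum = 0.045265
NSP = 490943 * 0.045265
= 22222.7416


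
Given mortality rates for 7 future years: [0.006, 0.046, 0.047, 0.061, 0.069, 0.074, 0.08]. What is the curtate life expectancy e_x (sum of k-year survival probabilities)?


e_x = sum_{k=1}^{n} k_p_x
k_p_x values:
  1_p_x = 0.994
  2_p_x = 0.948276
  3_p_x = 0.903707
  4_p_x = 0.848581
  5_p_x = 0.790029
  6_p_x = 0.731567
  7_p_x = 0.673041
e_x = 5.8892


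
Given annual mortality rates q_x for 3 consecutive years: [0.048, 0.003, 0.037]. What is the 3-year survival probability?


p_k = 1 - q_k for each year
Survival = product of (1 - q_k)
= 0.952 * 0.997 * 0.963
= 0.914


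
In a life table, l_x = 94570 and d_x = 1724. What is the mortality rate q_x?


q_x = d_x / l_x
= 1724 / 94570
= 0.0182


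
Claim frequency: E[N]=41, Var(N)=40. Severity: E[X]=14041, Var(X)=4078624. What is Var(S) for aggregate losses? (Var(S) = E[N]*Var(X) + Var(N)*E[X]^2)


Var(S) = E[N]*Var(X) + Var(N)*E[X]^2
= 41*4078624 + 40*14041^2
= 167223584 + 7885987240
= 8.0532e+09


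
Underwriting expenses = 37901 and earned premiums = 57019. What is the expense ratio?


Expense ratio = expenses / premiums
= 37901 / 57019
= 0.6647


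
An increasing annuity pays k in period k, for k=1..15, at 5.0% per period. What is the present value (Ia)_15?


(Ia)_n = sum_{k=1}^{n} k * v^k, v = 1/(1+i)
v = 0.952381
Sum computed term by term:
(Ia)_15 = 73.6677


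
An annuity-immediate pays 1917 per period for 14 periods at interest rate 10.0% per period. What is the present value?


PV = PMT * (1 - (1+i)^(-n)) / i
= 1917 * (1 - (1+0.1)^(-14)) / 0.1
= 1917 * (1 - 0.263331) / 0.1
= 1917 * 7.366687
= 14121.9399


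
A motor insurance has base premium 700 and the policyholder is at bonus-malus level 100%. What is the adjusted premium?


adjusted = base * BM_level / 100
= 700 * 100 / 100
= 700 * 1.0
= 700.0


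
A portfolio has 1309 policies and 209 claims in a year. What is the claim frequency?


frequency = claims / policies
= 209 / 1309
= 0.1597


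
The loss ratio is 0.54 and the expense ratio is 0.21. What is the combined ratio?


Combined ratio = loss ratio + expense ratio
= 0.54 + 0.21
= 0.75


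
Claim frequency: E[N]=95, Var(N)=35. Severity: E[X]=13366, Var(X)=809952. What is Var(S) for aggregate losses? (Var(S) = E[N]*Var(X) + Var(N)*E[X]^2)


Var(S) = E[N]*Var(X) + Var(N)*E[X]^2
= 95*809952 + 35*13366^2
= 76945440 + 6252748460
= 6.3297e+09


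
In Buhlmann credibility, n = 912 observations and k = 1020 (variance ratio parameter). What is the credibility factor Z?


Z = n / (n + k)
= 912 / (912 + 1020)
= 912 / 1932
= 0.472


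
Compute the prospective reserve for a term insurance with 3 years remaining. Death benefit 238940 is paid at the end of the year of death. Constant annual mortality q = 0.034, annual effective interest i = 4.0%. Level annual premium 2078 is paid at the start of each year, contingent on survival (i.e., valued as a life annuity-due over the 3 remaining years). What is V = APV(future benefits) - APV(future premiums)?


v = 1/(1+i) = 0.961538
APV(future benefits) per unit = sum_{k=0}^{2} k_p_x * q * v^(k+1) = 0.091264
APV(future benefits) = 238940 * 0.091264 = 21806.5938
Life annuity-due factor ä_{x:3} = sum_{k=0}^{2} k_p_x * v^k = 2.791601
APV(future premiums) = 2078 * 2.791601 = 5800.9476
V = 21806.5938 - 5800.9476
= 16005.6462


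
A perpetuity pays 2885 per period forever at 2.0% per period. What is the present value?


PV = PMT / i
= 2885 / 0.02
= 144250.0


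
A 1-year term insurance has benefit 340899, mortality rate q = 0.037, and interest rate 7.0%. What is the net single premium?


NSP = benefit * q * v
v = 1/(1+i) = 0.934579
NSP = 340899 * 0.037 * 0.934579
= 11788.0963


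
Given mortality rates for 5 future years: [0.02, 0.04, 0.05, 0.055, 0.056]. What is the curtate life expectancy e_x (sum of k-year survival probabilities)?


e_x = sum_{k=1}^{n} k_p_x
k_p_x values:
  1_p_x = 0.98
  2_p_x = 0.9408
  3_p_x = 0.89376
  4_p_x = 0.844603
  5_p_x = 0.797305
e_x = 4.4565


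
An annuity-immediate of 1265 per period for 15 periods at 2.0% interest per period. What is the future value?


FV = PMT * ((1+i)^n - 1) / i
= 1265 * ((1.02)^15 - 1) / 0.02
= 1265 * (1.345868 - 1) / 0.02
= 21876.1724


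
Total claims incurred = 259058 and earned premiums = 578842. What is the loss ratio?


Loss ratio = claims / premiums
= 259058 / 578842
= 0.4475


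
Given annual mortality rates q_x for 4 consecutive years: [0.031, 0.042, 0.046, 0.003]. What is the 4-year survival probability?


p_k = 1 - q_k for each year
Survival = product of (1 - q_k)
= 0.969 * 0.958 * 0.954 * 0.997
= 0.8829


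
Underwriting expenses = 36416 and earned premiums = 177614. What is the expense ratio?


Expense ratio = expenses / premiums
= 36416 / 177614
= 0.205


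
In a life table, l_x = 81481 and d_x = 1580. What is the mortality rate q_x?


q_x = d_x / l_x
= 1580 / 81481
= 0.0194


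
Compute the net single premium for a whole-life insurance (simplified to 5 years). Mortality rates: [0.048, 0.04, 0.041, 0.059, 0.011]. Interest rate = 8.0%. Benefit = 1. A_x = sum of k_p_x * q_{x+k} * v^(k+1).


v = 0.925926
Year 0: k_p_x=1.0, q=0.048, term=0.044444
Year 1: k_p_x=0.952, q=0.04, term=0.032647
Year 2: k_p_x=0.91392, q=0.041, term=0.029745
Year 3: k_p_x=0.876449, q=0.059, term=0.038009
Year 4: k_p_x=0.824739, q=0.011, term=0.006174
A_x = 0.151


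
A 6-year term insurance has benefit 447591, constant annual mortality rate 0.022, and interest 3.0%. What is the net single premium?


NSP = benefit * sum_{k=0}^{n-1} k_p_x * q * v^(k+1)
With constant q=0.022, v=0.970874
Sum = 0.113029
NSP = 447591 * 0.113029
= 50590.6701


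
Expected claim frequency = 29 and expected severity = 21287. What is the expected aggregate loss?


E[S] = E[N] * E[X]
= 29 * 21287
= 617323


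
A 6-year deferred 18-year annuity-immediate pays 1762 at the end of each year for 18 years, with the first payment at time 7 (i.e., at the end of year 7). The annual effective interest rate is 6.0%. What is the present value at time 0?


PV at time 6 of the 18-year annuity-immediate:
a_n = 1762 * (1-(1+0.06)^(-18))/0.06 = 19078.2373
Discount back 6 years to time 0:
PV = 19078.2373 * (1+0.06)^(-6)
= 19078.2373 * 0.704961
= 13449.4045


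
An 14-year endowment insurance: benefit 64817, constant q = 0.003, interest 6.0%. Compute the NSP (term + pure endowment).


Term component = 1777.5838
Pure endowment = 14_p_x * v^14 * benefit = 0.958809 * 0.442301 * 64817 = 27487.7397
NSP = 29265.3235


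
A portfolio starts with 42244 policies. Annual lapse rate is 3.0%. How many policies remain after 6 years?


remaining = initial * (1 - lapse)^years
= 42244 * (1 - 0.03)^6
= 42244 * 0.832972
= 35188.0694


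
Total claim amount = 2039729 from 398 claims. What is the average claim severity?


severity = total / number
= 2039729 / 398
= 5124.9472


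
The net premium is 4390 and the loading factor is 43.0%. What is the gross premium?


Gross = net * (1 + loading)
= 4390 * (1 + 0.43)
= 4390 * 1.43
= 6277.7


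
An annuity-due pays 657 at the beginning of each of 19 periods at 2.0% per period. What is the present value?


PV_due = PMT * (1-(1+i)^(-n))/i * (1+i)
PV_immediate = 10300.7495
PV_due = 10300.7495 * 1.02
= 10506.7645


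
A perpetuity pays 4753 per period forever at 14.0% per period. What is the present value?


PV = PMT / i
= 4753 / 0.14
= 33950.0


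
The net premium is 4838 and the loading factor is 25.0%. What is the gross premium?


Gross = net * (1 + loading)
= 4838 * (1 + 0.25)
= 4838 * 1.25
= 6047.5


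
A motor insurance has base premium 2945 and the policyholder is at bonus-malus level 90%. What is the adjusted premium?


adjusted = base * BM_level / 100
= 2945 * 90 / 100
= 2945 * 0.9
= 2650.5


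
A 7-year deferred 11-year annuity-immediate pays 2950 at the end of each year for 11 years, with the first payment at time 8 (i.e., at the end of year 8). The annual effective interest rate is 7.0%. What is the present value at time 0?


PV at time 7 of the 11-year annuity-immediate:
a_n = 2950 * (1-(1+0.07)^(-11))/0.07 = 22121.0893
Discount back 7 years to time 0:
PV = 22121.0893 * (1+0.07)^(-7)
= 22121.0893 * 0.62275
= 13775.9026


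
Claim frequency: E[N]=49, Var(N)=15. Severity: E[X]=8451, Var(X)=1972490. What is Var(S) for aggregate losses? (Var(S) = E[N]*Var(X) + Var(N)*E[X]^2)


Var(S) = E[N]*Var(X) + Var(N)*E[X]^2
= 49*1972490 + 15*8451^2
= 96652010 + 1071291015
= 1.1679e+09


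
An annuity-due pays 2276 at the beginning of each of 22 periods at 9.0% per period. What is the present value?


PV_due = PMT * (1-(1+i)^(-n))/i * (1+i)
PV_immediate = 21490.9603
PV_due = 21490.9603 * 1.09
= 23425.1467


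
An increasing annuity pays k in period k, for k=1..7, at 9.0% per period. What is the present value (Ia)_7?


(Ia)_n = sum_{k=1}^{n} k * v^k, v = 1/(1+i)
v = 0.917431
Sum computed term by term:
(Ia)_7 = 18.4075


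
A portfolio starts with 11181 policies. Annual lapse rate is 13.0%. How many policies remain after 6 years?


remaining = initial * (1 - lapse)^years
= 11181 * (1 - 0.13)^6
= 11181 * 0.433626
= 4848.3746


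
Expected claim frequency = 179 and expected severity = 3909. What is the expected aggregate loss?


E[S] = E[N] * E[X]
= 179 * 3909
= 699711


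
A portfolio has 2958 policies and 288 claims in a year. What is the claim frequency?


frequency = claims / policies
= 288 / 2958
= 0.0974


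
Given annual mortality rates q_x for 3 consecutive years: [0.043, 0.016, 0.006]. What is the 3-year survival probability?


p_k = 1 - q_k for each year
Survival = product of (1 - q_k)
= 0.957 * 0.984 * 0.994
= 0.936


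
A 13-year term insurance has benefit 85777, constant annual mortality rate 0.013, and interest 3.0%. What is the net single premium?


NSP = benefit * sum_{k=0}^{n-1} k_p_x * q * v^(k+1)
With constant q=0.013, v=0.970874
Sum = 0.12866
NSP = 85777 * 0.12866
= 11036.0618


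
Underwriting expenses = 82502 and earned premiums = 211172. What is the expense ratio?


Expense ratio = expenses / premiums
= 82502 / 211172
= 0.3907


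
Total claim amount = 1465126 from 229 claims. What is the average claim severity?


severity = total / number
= 1465126 / 229
= 6397.9301


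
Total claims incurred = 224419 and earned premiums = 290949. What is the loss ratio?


Loss ratio = claims / premiums
= 224419 / 290949
= 0.7713


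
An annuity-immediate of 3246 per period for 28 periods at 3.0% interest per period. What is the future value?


FV = PMT * ((1+i)^n - 1) / i
= 3246 * ((1.03)^28 - 1) / 0.03
= 3246 * (2.287928 - 1) / 0.03
= 139353.7745


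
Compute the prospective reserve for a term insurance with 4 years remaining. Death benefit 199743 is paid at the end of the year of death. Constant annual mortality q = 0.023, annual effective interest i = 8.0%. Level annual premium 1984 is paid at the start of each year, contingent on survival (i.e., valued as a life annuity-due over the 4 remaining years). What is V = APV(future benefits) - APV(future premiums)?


v = 1/(1+i) = 0.925926
APV(future benefits) per unit = sum_{k=0}^{3} k_p_x * q * v^(k+1) = 0.073755
APV(future benefits) = 199743 * 0.073755 = 14732.105
Life annuity-due factor ä_{x:4} = sum_{k=0}^{3} k_p_x * v^k = 3.463292
APV(future premiums) = 1984 * 3.463292 = 6871.1721
V = 14732.105 - 6871.1721
= 7860.9329


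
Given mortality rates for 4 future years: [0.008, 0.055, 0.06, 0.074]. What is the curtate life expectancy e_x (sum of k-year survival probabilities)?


e_x = sum_{k=1}^{n} k_p_x
k_p_x values:
  1_p_x = 0.992
  2_p_x = 0.93744
  3_p_x = 0.881194
  4_p_x = 0.815985
e_x = 3.6266


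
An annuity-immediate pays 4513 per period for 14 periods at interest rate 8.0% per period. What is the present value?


PV = PMT * (1 - (1+i)^(-n)) / i
= 4513 * (1 - (1+0.08)^(-14)) / 0.08
= 4513 * (1 - 0.340461) / 0.08
= 4513 * 8.244237
= 37206.2415


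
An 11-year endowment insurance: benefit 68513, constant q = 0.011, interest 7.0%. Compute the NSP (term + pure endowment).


Term component = 5390.2573
Pure endowment = 11_p_x * v^11 * benefit = 0.88544 * 0.475093 * 68513 = 28821.1057
NSP = 34211.3629


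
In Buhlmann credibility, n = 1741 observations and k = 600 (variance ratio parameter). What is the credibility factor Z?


Z = n / (n + k)
= 1741 / (1741 + 600)
= 1741 / 2341
= 0.7437


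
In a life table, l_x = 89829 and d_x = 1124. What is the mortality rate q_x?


q_x = d_x / l_x
= 1124 / 89829
= 0.0125


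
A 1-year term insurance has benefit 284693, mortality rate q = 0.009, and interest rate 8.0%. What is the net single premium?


NSP = benefit * q * v
v = 1/(1+i) = 0.925926
NSP = 284693 * 0.009 * 0.925926
= 2372.4417


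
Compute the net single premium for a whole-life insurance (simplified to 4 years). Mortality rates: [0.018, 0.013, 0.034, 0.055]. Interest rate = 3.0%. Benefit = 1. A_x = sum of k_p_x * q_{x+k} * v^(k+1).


v = 0.970874
Year 0: k_p_x=1.0, q=0.018, term=0.017476
Year 1: k_p_x=0.982, q=0.013, term=0.012033
Year 2: k_p_x=0.969234, q=0.034, term=0.030158
Year 3: k_p_x=0.93628, q=0.055, term=0.045753
A_x = 0.1054


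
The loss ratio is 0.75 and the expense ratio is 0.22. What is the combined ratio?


Combined ratio = loss ratio + expense ratio
= 0.75 + 0.22
= 0.97


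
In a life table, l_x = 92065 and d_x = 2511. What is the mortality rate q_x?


q_x = d_x / l_x
= 2511 / 92065
= 0.0273


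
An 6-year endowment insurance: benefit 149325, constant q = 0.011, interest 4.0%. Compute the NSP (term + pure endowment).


Term component = 8387.8472
Pure endowment = 6_p_x * v^6 * benefit = 0.935789 * 0.790315 * 149325 = 110435.8904
NSP = 118823.7376


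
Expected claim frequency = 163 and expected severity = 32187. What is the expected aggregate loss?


E[S] = E[N] * E[X]
= 163 * 32187
= 5.2465e+06


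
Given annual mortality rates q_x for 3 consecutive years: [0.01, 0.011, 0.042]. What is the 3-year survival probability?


p_k = 1 - q_k for each year
Survival = product of (1 - q_k)
= 0.99 * 0.989 * 0.958
= 0.938


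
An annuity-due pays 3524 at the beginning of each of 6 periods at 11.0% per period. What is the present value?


PV_due = PMT * (1-(1+i)^(-n))/i * (1+i)
PV_immediate = 14908.4154
PV_due = 14908.4154 * 1.11
= 16548.3411


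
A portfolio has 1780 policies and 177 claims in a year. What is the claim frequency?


frequency = claims / policies
= 177 / 1780
= 0.0994


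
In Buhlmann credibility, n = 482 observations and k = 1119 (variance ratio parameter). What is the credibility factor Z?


Z = n / (n + k)
= 482 / (482 + 1119)
= 482 / 1601
= 0.3011


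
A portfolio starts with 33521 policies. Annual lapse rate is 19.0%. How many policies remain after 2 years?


remaining = initial * (1 - lapse)^years
= 33521 * (1 - 0.19)^2
= 33521 * 0.6561
= 21993.1281


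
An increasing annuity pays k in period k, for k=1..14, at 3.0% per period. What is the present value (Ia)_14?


(Ia)_n = sum_{k=1}^{n} k * v^k, v = 1/(1+i)
v = 0.970874
Sum computed term by term:
(Ia)_14 = 79.3102


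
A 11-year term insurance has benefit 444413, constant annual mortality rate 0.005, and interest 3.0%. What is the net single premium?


NSP = benefit * sum_{k=0}^{n-1} k_p_x * q * v^(k+1)
With constant q=0.005, v=0.970874
Sum = 0.04519
NSP = 444413 * 0.04519
= 20083.234


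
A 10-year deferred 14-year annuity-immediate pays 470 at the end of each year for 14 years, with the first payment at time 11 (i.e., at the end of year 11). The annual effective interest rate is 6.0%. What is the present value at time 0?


PV at time 10 of the 14-year annuity-immediate:
a_n = 470 * (1-(1+0.06)^(-14))/0.06 = 4368.6424
Discount back 10 years to time 0:
PV = 4368.6424 * (1+0.06)^(-10)
= 4368.6424 * 0.558395
= 2439.4271


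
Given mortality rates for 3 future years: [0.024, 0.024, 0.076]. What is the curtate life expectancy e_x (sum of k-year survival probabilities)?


e_x = sum_{k=1}^{n} k_p_x
k_p_x values:
  1_p_x = 0.976
  2_p_x = 0.952576
  3_p_x = 0.88018
e_x = 2.8088


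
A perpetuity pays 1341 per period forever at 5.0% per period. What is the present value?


PV = PMT / i
= 1341 / 0.05
= 26820.0


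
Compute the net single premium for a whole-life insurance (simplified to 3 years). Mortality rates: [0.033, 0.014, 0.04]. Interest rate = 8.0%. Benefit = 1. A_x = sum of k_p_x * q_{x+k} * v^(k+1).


v = 0.925926
Year 0: k_p_x=1.0, q=0.033, term=0.030556
Year 1: k_p_x=0.967, q=0.014, term=0.011607
Year 2: k_p_x=0.953462, q=0.04, term=0.030276
A_x = 0.0724


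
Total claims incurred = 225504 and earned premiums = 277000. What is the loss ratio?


Loss ratio = claims / premiums
= 225504 / 277000
= 0.8141


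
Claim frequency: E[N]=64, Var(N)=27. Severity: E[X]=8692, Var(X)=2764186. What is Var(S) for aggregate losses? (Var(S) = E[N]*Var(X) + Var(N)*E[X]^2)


Var(S) = E[N]*Var(X) + Var(N)*E[X]^2
= 64*2764186 + 27*8692^2
= 176907904 + 2039873328
= 2.2168e+09


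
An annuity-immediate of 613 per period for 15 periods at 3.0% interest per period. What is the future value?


FV = PMT * ((1+i)^n - 1) / i
= 613 * ((1.03)^15 - 1) / 0.03
= 613 * (1.557967 - 1) / 0.03
= 11401.1342


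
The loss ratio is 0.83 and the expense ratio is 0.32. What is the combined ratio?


Combined ratio = loss ratio + expense ratio
= 0.83 + 0.32
= 1.15


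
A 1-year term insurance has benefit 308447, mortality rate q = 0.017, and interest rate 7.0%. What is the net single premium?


NSP = benefit * q * v
v = 1/(1+i) = 0.934579
NSP = 308447 * 0.017 * 0.934579
= 4900.5598


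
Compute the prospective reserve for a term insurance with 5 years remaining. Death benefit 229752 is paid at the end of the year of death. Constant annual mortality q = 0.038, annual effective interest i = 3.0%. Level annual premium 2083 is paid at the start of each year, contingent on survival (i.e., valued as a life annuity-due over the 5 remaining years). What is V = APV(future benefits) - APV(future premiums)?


v = 1/(1+i) = 0.970874
APV(future benefits) per unit = sum_{k=0}^{4} k_p_x * q * v^(k+1) = 0.161665
APV(future benefits) = 229752 * 0.161665 = 37142.8515
Life annuity-due factor ä_{x:5} = sum_{k=0}^{4} k_p_x * v^k = 4.381972
APV(future premiums) = 2083 * 4.381972 = 9127.6471
V = 37142.8515 - 9127.6471
= 28015.2044


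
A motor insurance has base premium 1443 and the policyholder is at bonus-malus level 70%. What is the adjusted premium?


adjusted = base * BM_level / 100
= 1443 * 70 / 100
= 1443 * 0.7
= 1010.1


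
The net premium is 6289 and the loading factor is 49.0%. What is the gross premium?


Gross = net * (1 + loading)
= 6289 * (1 + 0.49)
= 6289 * 1.49
= 9370.61


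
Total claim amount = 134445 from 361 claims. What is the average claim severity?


severity = total / number
= 134445 / 361
= 372.4238


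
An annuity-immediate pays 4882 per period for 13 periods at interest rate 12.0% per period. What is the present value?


PV = PMT * (1 - (1+i)^(-n)) / i
= 4882 * (1 - (1+0.12)^(-13)) / 0.12
= 4882 * (1 - 0.229174) / 0.12
= 4882 * 6.423548
= 31359.7634


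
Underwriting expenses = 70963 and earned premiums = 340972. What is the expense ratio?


Expense ratio = expenses / premiums
= 70963 / 340972
= 0.2081


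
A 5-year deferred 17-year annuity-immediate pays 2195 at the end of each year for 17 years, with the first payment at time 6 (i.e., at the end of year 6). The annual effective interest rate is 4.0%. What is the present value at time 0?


PV at time 5 of the 17-year annuity-immediate:
a_n = 2195 * (1-(1+0.04)^(-17))/0.04 = 26703.6431
Discount back 5 years to time 0:
PV = 26703.6431 * (1+0.04)^(-5)
= 26703.6431 * 0.821927
= 21948.4481


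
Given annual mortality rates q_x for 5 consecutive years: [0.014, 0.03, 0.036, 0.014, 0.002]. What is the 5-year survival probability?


p_k = 1 - q_k for each year
Survival = product of (1 - q_k)
= 0.986 * 0.97 * 0.964 * 0.986 * 0.998
= 0.9073


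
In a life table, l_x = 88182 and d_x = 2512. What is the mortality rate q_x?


q_x = d_x / l_x
= 2512 / 88182
= 0.0285


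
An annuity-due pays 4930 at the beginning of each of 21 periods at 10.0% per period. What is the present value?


PV_due = PMT * (1-(1+i)^(-n))/i * (1+i)
PV_immediate = 42638.0629
PV_due = 42638.0629 * 1.1
= 46901.8691


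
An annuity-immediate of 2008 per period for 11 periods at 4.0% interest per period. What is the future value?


FV = PMT * ((1+i)^n - 1) / i
= 2008 * ((1.04)^11 - 1) / 0.04
= 2008 * (1.539454 - 1) / 0.04
= 27080.5936


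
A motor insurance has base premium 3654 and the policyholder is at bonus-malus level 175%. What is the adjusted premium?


adjusted = base * BM_level / 100
= 3654 * 175 / 100
= 3654 * 1.75
= 6394.5


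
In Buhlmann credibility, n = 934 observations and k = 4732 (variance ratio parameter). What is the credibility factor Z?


Z = n / (n + k)
= 934 / (934 + 4732)
= 934 / 5666
= 0.1648


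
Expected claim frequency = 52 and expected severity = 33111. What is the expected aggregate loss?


E[S] = E[N] * E[X]
= 52 * 33111
= 1.7218e+06


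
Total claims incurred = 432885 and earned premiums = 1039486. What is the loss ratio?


Loss ratio = claims / premiums
= 432885 / 1039486
= 0.4164


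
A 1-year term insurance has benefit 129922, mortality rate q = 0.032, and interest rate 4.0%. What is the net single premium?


NSP = benefit * q * v
v = 1/(1+i) = 0.961538
NSP = 129922 * 0.032 * 0.961538
= 3997.6


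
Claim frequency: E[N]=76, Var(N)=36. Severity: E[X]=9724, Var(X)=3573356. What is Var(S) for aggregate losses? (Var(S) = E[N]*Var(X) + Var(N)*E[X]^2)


Var(S) = E[N]*Var(X) + Var(N)*E[X]^2
= 76*3573356 + 36*9724^2
= 271575056 + 3404022336
= 3.6756e+09


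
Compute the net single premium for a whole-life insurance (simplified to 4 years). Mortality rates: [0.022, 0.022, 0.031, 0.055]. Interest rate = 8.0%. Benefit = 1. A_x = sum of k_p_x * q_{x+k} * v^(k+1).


v = 0.925926
Year 0: k_p_x=1.0, q=0.022, term=0.02037
Year 1: k_p_x=0.978, q=0.022, term=0.018447
Year 2: k_p_x=0.956484, q=0.031, term=0.023538
Year 3: k_p_x=0.926833, q=0.055, term=0.037469
A_x = 0.0998


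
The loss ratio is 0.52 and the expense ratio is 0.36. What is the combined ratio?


Combined ratio = loss ratio + expense ratio
= 0.52 + 0.36
= 0.88


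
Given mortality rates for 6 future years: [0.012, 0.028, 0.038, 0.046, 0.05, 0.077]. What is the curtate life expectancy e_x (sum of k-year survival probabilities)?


e_x = sum_{k=1}^{n} k_p_x
k_p_x values:
  1_p_x = 0.988
  2_p_x = 0.960336
  3_p_x = 0.923843
  4_p_x = 0.881346
  5_p_x = 0.837279
  6_p_x = 0.772809
e_x = 5.3636


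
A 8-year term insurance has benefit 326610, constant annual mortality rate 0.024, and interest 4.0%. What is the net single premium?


NSP = benefit * sum_{k=0}^{n-1} k_p_x * q * v^(k+1)
With constant q=0.024, v=0.961538
Sum = 0.149388
NSP = 326610 * 0.149388
= 48791.4621


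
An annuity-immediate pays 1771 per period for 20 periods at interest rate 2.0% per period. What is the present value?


PV = PMT * (1 - (1+i)^(-n)) / i
= 1771 * (1 - (1+0.02)^(-20)) / 0.02
= 1771 * (1 - 0.672971) / 0.02
= 1771 * 16.351433
= 28958.3885


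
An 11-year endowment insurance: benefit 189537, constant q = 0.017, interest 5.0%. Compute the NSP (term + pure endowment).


Term component = 24806.5696
Pure endowment = 11_p_x * v^11 * benefit = 0.828111 * 0.584679 * 189537 = 91769.9317
NSP = 116576.5013


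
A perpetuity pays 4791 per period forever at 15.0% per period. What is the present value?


PV = PMT / i
= 4791 / 0.15
= 31940.0


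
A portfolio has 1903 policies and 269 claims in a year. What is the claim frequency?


frequency = claims / policies
= 269 / 1903
= 0.1414


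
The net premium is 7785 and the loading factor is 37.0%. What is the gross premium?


Gross = net * (1 + loading)
= 7785 * (1 + 0.37)
= 7785 * 1.37
= 10665.45


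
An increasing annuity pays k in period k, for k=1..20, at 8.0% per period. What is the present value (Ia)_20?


(Ia)_n = sum_{k=1}^{n} k * v^k, v = 1/(1+i)
v = 0.925926
Sum computed term by term:
(Ia)_20 = 78.9079


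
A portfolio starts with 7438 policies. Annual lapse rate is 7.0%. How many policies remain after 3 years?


remaining = initial * (1 - lapse)^years
= 7438 * (1 - 0.07)^3
= 7438 * 0.804357
= 5982.8074


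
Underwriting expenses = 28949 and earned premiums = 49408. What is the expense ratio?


Expense ratio = expenses / premiums
= 28949 / 49408
= 0.5859


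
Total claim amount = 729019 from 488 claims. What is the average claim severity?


severity = total / number
= 729019 / 488
= 1493.8914


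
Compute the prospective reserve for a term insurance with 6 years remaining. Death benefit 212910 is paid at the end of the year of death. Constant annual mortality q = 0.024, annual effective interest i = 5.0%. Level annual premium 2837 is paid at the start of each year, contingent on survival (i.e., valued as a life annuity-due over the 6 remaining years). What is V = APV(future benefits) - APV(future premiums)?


v = 1/(1+i) = 0.952381
APV(future benefits) per unit = sum_{k=0}^{5} k_p_x * q * v^(k+1) = 0.115133
APV(future benefits) = 212910 * 0.115133 = 24513.0733
Life annuity-due factor ä_{x:6} = sum_{k=0}^{5} k_p_x * v^k = 5.037091
APV(future premiums) = 2837 * 5.037091 = 14290.226
V = 24513.0733 - 14290.226
= 10222.8473
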